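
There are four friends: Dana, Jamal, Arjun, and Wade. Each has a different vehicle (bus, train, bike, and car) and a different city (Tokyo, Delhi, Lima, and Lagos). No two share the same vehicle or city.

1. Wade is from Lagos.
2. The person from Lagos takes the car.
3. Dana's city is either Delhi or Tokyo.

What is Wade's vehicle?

With clues 1–2, bike, bus, and train are impossible for Wade's vehicle.
That leaves car.

car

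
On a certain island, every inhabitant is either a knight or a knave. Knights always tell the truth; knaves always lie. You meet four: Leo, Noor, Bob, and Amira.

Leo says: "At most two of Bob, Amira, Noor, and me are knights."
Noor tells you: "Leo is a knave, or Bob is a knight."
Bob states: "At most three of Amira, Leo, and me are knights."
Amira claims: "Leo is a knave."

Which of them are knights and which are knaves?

Regardless of anyone's role, Bob's statement is true, so Bob is a knight.
With that fixed, Noor's statement is true, so Noor is a knight.
Consider Leo. Suppose Leo is a knight.
Then Leo's own statement would have to be true, but it can't be — contradiction.
So Leo is a knave.
With that fixed, Amira's statement is true, so Amira is a knight.

Leo: knave, Noor: knight, Bob: knight, Amira: knight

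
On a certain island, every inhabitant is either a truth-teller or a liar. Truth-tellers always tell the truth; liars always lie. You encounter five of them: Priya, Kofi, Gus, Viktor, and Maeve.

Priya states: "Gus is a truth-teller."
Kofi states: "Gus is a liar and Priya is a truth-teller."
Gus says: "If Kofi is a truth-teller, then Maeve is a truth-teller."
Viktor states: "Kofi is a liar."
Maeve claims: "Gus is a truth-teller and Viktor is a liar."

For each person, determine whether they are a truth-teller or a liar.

Priya: truth-teller, Kofi: liar, Gus: truth-teller, Viktor: truth-teller, Maeve: liar

Consider Priya. Suppose Priya is a liar.
Then no assignment of the remaining roles makes every statement match its speaker's type — contradiction.
So Priya is a truth-teller.
Consider Kofi. Suppose Kofi is a truth-teller.
Then no assignment of the remaining roles makes every statement match its speaker's type — contradiction.
So Kofi is a liar.
With that fixed, Gus's statement is true, so Gus is a truth-teller.
With that fixed, Viktor's statement is true, so Viktor is a truth-teller.
With that fixed, Maeve's statement is false, so Maeve is a liar.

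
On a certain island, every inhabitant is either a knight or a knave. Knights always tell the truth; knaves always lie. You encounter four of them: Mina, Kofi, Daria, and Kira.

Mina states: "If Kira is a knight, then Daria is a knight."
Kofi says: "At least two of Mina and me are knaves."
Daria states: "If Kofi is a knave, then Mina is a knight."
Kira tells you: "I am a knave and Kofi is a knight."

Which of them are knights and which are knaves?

Consider Mina. Suppose Mina is a knave.
Then whichever role Kofi has, Kofi's statement has the wrong truth value — contradiction.
So Mina is a knight.
With that fixed, Kofi's statement is false, so Kofi is a knave.
With that fixed, Daria's statement is true, so Daria is a knight.
With that fixed, Kira's statement is false, so Kira is a knave.

Mina: knight, Kofi: knave, Daria: knight, Kira: knave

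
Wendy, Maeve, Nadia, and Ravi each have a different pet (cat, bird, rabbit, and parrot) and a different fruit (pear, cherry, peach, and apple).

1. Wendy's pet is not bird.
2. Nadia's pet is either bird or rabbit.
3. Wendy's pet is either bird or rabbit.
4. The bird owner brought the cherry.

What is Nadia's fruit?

cherry

With clues 1–4, apple, peach, and pear are impossible for Nadia's fruit.
That leaves cherry.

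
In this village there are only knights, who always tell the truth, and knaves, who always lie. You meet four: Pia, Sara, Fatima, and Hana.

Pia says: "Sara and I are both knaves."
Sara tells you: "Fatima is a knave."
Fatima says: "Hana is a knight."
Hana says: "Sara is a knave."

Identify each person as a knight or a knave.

Consider Pia. Suppose Pia is a knight.
Then Pia's own statement would have to be true, but it can't be — contradiction.
So Pia is a knave.
Consider Sara. Suppose Sara is a knave.
Then Pia's statement comes out true, contradicting Pia being a knave.
So Sara is a knight.
With that fixed, Hana's statement is false, so Hana is a knave.
With that fixed, Fatima's statement is false, so Fatima is a knave.

Pia: knave, Sara: knight, Fatima: knave, Hana: knave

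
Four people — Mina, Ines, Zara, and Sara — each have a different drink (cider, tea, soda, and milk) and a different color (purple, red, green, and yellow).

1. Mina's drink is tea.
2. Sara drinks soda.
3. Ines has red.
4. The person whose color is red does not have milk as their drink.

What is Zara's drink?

Clue 1 rules out tea for Zara's drink.
With clues 1–2, soda is impossible for Zara's drink.
With clues 1–4, cider is impossible for Zara's drink.
That leaves milk.

milk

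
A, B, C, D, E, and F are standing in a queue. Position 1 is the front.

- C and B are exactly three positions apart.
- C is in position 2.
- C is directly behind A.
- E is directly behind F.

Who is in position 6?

With clues 1–2, B and C are ruled out for position 6.
With clues 1–3, A is ruled out for position 6.
With clues 1–4, E and F are ruled out for position 6.
So position 6 is D.

D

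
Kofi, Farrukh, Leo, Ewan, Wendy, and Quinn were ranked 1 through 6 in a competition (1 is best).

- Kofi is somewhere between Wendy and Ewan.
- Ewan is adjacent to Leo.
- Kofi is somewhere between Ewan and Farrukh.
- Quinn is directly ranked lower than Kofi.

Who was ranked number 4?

Quinn

With clues 1–4, Ewan, Farrukh, Kofi, Leo, and Wendy are ruled out for rank 4.
So rank 4 is Quinn.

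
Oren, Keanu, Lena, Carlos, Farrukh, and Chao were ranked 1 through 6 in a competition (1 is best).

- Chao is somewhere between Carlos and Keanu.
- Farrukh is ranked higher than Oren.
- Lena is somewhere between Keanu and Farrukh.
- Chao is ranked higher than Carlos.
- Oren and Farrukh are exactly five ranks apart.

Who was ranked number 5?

Carlos

With clues 1–4, Keanu and Lena are ruled out for rank 5.
With clues 1–5, Chao, Farrukh, and Oren are ruled out for rank 5.
So rank 5 is Carlos.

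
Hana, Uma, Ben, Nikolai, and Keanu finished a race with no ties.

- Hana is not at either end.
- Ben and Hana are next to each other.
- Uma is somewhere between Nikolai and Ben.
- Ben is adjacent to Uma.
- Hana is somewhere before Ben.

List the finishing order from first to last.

Keanu, Hana, Ben, Uma, Nikolai

From clue 1: Hana is in {2,3,4}.
From clues 1–4: Ben → place 3.
From clues 1–5: Keanu → place 1, Hana → place 2, Uma → place 4, Nikolai → place 5.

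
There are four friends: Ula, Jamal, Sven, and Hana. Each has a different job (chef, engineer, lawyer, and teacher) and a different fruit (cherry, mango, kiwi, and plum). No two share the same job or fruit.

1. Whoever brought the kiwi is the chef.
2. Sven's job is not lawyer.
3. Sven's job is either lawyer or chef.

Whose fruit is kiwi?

With clues 1–3, Hana, Jamal, and Ula are impossible for the one with fruit kiwi.
That leaves Sven.

Sven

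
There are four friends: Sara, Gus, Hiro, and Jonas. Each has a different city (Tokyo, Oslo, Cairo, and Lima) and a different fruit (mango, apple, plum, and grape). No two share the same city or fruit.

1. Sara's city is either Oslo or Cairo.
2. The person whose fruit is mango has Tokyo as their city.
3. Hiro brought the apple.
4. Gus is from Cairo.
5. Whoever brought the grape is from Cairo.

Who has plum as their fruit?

With clues 1–3, Hiro is impossible for the one with fruit plum.
With clues 1–4, Jonas is impossible for the one with fruit plum.
With clues 1–5, Gus is impossible for the one with fruit plum.
That leaves Sara.

Sara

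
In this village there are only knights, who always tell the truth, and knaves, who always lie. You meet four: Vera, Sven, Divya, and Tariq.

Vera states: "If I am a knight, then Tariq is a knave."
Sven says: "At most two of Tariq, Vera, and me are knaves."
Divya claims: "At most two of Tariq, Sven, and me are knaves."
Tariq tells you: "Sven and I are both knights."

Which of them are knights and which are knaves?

Consider Vera. Suppose Vera is a knave.
Then Vera's own statement would have to be false, but it can't be — contradiction.
So Vera is a knight.
With that fixed, Sven's statement is true, so Sven is a knight.
With that fixed, Divya's statement is true, so Divya is a knight.
Consider Tariq. Suppose Tariq is a knight.
Then Vera's statement comes out false, contradicting Vera being a knight.
So Tariq is a knave.

Vera: knight, Sven: knight, Divya: knight, Tariq: knave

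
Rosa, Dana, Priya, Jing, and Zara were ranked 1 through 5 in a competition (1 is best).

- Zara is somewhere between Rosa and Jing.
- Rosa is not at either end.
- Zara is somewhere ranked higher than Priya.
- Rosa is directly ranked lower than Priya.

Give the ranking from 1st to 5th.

From clue 1: Zara is in {2,3,4}.
From clues 1–2: Rosa is in {2,3,4}.
From clues 1–3: Zara is in {2,3}.
From clues 1–4: Jing → rank 1, Zara → rank 2, Priya → rank 3, Rosa → rank 4, Dana → rank 5.

Jing, Zara, Priya, Rosa, Dana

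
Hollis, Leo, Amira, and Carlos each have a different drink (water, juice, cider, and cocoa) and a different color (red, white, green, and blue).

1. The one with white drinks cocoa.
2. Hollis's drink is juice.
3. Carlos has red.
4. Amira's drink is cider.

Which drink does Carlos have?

With clues 1–2, juice is impossible for Carlos's drink.
With clues 1–3, cocoa is impossible for Carlos's drink.
With clues 1–4, cider is impossible for Carlos's drink.
That leaves water.

water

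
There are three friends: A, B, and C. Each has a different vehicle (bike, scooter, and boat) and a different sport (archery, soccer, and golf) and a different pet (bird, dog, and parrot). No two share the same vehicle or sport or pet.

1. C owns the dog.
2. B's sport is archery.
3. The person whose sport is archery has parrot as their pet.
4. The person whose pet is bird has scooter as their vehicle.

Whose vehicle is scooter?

A

With clues 1–4, B and C are impossible for the one with vehicle scooter.
That leaves A.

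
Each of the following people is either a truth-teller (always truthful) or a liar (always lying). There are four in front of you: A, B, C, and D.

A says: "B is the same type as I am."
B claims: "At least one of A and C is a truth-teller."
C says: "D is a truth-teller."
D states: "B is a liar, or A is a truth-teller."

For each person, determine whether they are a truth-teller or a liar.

Consider A. Suppose A is a liar.
Then no assignment of the remaining roles makes every statement match its speaker's type — contradiction.
So A is a truth-teller.
With that fixed, B's statement is true, so B is a truth-teller.
With that fixed, D's statement is true, so D is a truth-teller.
With that fixed, C's statement is true, so C is a truth-teller.

A: truth-teller, B: truth-teller, C: truth-teller, D: truth-teller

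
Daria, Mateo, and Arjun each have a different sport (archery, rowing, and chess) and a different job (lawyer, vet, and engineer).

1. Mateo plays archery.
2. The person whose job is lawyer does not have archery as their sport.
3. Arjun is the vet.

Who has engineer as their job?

Mateo

With clues 1–3, Arjun and Daria are impossible for the one with job engineer.
That leaves Mateo.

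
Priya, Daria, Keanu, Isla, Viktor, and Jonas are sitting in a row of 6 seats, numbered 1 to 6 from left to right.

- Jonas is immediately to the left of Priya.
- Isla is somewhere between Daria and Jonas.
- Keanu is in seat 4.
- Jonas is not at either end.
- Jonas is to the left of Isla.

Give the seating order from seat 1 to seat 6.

Viktor, Jonas, Priya, Keanu, Isla, Daria

From clue 1: Priya is in {2,3,4,5,6}.
From clues 1–2: Isla is in {2,3,4,5}.
From clues 1–3: Keanu → seat 4.
From clues 1–4: Priya is in {3,6}.
From clues 1–5: Viktor → seat 1, Jonas → seat 2, Priya → seat 3, Isla → seat 5, Daria → seat 6.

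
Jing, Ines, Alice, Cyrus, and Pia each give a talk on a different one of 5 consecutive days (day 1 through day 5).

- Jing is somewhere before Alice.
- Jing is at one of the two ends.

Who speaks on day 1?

With clue 1, Alice is ruled out for day 1.
With clues 1–2, Cyrus, Ines, and Pia are ruled out for day 1.
So day 1 is Jing.

Jing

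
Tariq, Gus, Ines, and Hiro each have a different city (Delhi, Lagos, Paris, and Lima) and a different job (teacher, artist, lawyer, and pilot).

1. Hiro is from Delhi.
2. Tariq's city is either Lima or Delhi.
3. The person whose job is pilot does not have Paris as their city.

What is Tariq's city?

Clue 1 rules out Delhi for Tariq's city.
With clues 1–2, Lagos and Paris are impossible for Tariq's city.
That leaves Lima.

Lima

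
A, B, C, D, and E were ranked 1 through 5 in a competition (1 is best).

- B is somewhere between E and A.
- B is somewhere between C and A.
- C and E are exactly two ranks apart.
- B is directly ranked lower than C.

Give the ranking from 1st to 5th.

From clue 1: B is in {2,3,4}.
From clues 1–3: A is in {1,5}.
From clues 1–4: E → rank 1, D → rank 2, C → rank 3, B → rank 4, A → rank 5.

E, D, C, B, A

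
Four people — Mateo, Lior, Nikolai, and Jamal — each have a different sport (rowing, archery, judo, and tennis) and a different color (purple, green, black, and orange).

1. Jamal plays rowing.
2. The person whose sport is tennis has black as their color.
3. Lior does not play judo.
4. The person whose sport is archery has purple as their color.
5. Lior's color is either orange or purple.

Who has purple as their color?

With clues 1–4, Jamal is impossible for the one with color purple.
With clues 1–5, Mateo and Nikolai are impossible for the one with color purple.
That leaves Lior.

Lior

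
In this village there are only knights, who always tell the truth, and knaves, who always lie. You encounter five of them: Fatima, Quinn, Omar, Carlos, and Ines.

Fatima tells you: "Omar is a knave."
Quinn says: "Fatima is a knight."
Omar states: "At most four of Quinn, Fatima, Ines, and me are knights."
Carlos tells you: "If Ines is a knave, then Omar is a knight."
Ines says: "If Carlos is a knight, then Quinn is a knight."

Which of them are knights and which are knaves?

Fatima: knave, Quinn: knave, Omar: knight, Carlos: knight, Ines: knave

Regardless of anyone's role, Omar's statement is true, so Omar is a knight.
With that fixed, Carlos's statement is true, so Carlos is a knight.
With that fixed, Fatima's statement is false, so Fatima is a knave.
With that fixed, Quinn's statement is false, so Quinn is a knave.
With that fixed, Ines's statement is false, so Ines is a knave.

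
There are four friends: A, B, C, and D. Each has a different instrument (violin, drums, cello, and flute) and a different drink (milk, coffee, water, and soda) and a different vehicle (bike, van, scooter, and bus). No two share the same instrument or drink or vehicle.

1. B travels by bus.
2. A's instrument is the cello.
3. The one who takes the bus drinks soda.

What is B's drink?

With clues 1–3, coffee, milk, and water are impossible for B's drink.
That leaves soda.

soda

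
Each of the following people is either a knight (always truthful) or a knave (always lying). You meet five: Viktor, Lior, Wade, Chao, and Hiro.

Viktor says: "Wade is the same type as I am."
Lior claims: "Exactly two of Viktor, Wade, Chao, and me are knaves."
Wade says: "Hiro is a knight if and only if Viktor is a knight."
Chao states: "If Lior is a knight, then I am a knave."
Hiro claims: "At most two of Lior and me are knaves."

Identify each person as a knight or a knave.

Viktor: knight, Lior: knave, Wade: knight, Chao: knight, Hiro: knight

Regardless of anyone's role, Hiro's statement is true, so Hiro is a knight.
Consider Viktor. Suppose Viktor is a knave.
Then no assignment of the remaining roles makes every statement match its speaker's type — contradiction.
So Viktor is a knight.
With that fixed, Wade's statement is true, so Wade is a knight.
Consider Lior. Suppose Lior is a knight.
Then Lior's own statement would have to be true, but it can't be — contradiction.
So Lior is a knave.
With that fixed, Chao's statement is true, so Chao is a knight.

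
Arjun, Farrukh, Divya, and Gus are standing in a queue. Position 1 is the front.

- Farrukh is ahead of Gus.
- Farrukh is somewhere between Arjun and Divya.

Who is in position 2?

With clues 1–2, Arjun, Divya, and Gus are ruled out for position 2.
So position 2 is Farrukh.

Farrukh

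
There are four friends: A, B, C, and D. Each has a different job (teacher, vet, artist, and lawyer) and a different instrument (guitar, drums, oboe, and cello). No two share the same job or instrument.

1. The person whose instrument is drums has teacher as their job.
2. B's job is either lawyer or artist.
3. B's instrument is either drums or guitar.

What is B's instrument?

guitar

With clues 1–2, drums is impossible for B's instrument.
With clues 1–3, cello and oboe are impossible for B's instrument.
That leaves guitar.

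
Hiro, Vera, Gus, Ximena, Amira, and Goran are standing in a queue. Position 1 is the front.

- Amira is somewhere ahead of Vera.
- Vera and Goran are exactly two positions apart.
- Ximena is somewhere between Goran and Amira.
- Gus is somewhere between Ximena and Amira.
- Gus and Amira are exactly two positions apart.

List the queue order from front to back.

Amira, Hiro, Gus, Vera, Ximena, Goran

From clue 1: Vera is in {2,3,4,5,6}.
From clues 1–3: Amira is in {1,2,3}.
From clues 1–4: Gus is in {2,3}.
From clues 1–5: Amira → position 1, Hiro → position 2, Gus → position 3, Vera → position 4, Ximena → position 5, Goran → position 6.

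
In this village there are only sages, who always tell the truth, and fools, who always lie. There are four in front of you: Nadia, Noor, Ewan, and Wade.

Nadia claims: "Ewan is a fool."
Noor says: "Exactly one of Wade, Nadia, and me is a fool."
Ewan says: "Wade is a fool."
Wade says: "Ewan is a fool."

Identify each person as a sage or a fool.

Consider Nadia. Suppose Nadia is a sage.
Then no assignment of the remaining roles makes every statement match its speaker's type — contradiction.
So Nadia is a fool.
Consider Noor. Suppose Noor is a sage.
Then no assignment of the remaining roles makes every statement match its speaker's type — contradiction.
So Noor is a fool.
Consider Ewan. Suppose Ewan is a fool.
Then Nadia's statement comes out true, contradicting Nadia being a fool.
So Ewan is a sage.
With that fixed, Wade's statement is false, so Wade is a fool.

Nadia: fool, Noor: fool, Ewan: sage, Wade: fool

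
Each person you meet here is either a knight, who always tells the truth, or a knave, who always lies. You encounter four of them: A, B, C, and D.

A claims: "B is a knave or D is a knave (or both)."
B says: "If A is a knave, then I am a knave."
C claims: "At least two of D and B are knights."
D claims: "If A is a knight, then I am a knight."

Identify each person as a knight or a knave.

A: knight, B: knight, C: knave, D: knave

Consider A. Suppose A is a knave.
Then whichever role B has, B's statement has the wrong truth value — contradiction.
So A is a knight.
With that fixed, B's statement is true, so B is a knight.
Consider C. Suppose C is a knight.
Then no assignment of the remaining roles makes every statement match its speaker's type — contradiction.
So C is a knave.
Consider D. Suppose D is a knight.
Then A's statement comes out false, contradicting A being a knight.
So D is a knave.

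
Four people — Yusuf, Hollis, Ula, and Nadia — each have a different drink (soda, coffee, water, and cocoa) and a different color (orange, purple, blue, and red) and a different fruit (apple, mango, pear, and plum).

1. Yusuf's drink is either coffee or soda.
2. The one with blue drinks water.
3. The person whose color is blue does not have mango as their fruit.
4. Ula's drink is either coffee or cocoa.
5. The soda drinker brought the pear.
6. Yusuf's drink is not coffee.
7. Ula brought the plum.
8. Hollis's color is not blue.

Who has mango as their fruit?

Hollis

With clues 1–6, Yusuf is impossible for the one with fruit mango.
With clues 1–7, Ula is impossible for the one with fruit mango.
With clues 1–8, Nadia is impossible for the one with fruit mango.
That leaves Hollis.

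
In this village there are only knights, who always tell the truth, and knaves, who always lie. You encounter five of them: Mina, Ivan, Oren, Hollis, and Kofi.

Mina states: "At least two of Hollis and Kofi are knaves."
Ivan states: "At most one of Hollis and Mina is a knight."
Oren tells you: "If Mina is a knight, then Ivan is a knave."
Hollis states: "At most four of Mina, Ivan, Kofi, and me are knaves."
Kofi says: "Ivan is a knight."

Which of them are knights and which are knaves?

Mina: knave, Ivan: knight, Oren: knight, Hollis: knight, Kofi: knight

Regardless of anyone's role, Hollis's statement is true, so Hollis is a knight.
With that fixed, Mina's statement is false, so Mina is a knave.
With that fixed, Ivan's statement is true, so Ivan is a knight.
With that fixed, Oren's statement is true, so Oren is a knight.
With that fixed, Kofi's statement is true, so Kofi is a knight.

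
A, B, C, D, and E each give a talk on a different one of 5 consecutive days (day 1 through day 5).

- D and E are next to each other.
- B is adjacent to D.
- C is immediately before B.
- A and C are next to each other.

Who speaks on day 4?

D

With clues 1–3, A, B, and C are ruled out for day 4.
With clues 1–4, E is ruled out for day 4.
So day 4 is D.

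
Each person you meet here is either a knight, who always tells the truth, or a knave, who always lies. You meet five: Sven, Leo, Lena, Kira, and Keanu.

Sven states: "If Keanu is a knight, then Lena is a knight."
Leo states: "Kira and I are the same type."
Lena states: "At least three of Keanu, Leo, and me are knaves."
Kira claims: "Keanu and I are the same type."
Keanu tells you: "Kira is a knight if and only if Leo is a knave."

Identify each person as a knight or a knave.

Sven: knave, Leo: knave, Lena: knave, Kira: knight, Keanu: knight

Consider Sven. Suppose Sven is a knight.
Then no assignment of the remaining roles makes every statement match its speaker's type — contradiction.
So Sven is a knave.
Consider Leo. Suppose Leo is a knight.
Then no assignment of the remaining roles makes every statement match its speaker's type — contradiction.
So Leo is a knave.
Consider Lena. Suppose Lena is a knight.
Then Sven's statement comes out true, contradicting Sven being a knave.
So Lena is a knave.
Consider Kira. Suppose Kira is a knave.
Then Leo's statement comes out true, contradicting Leo being a knave.
So Kira is a knight.
With that fixed, Keanu's statement is true, so Keanu is a knight.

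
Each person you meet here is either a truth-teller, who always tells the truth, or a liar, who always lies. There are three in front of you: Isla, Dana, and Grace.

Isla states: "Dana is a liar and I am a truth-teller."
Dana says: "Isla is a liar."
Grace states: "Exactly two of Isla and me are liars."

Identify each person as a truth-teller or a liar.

Consider Isla. Suppose Isla is a liar.
Then whichever role Grace has, Grace's statement has the wrong truth value — contradiction.
So Isla is a truth-teller.
With that fixed, Dana's statement is false, so Dana is a liar.
With that fixed, Grace's statement is false, so Grace is a liar.

Isla: truth-teller, Dana: liar, Grace: liar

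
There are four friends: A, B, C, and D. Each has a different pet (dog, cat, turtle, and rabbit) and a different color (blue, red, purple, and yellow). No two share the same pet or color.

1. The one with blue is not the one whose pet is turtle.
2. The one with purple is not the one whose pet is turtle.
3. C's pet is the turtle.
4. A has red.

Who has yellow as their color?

C

With clues 1–4, A, B, and D are impossible for the one with color yellow.
That leaves C.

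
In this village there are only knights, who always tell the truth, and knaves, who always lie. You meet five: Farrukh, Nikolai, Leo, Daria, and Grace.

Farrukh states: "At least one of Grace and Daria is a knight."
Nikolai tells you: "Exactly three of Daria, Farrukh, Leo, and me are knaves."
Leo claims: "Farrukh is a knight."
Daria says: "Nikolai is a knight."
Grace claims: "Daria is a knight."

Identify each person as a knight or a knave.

Consider Farrukh. Suppose Farrukh is a knight.
Then no assignment of the remaining roles makes every statement match its speaker's type — contradiction.
So Farrukh is a knave.
With that fixed, Leo's statement is false, so Leo is a knave.
Consider Nikolai. Suppose Nikolai is a knight.
Then no assignment of the remaining roles makes every statement match its speaker's type — contradiction.
So Nikolai is a knave.
With that fixed, Daria's statement is false, so Daria is a knave.
With that fixed, Grace's statement is false, so Grace is a knave.

Farrukh: knave, Nikolai: knave, Leo: knave, Daria: knave, Grace: knave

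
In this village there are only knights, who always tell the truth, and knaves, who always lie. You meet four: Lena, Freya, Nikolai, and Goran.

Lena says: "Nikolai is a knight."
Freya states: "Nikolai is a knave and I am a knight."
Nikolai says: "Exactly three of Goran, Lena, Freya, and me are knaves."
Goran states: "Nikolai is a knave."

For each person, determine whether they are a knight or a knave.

Consider Lena. Suppose Lena is a knight.
Then no assignment of the remaining roles makes every statement match its speaker's type — contradiction.
So Lena is a knave.
Consider Freya. Suppose Freya is a knave.
Then no assignment of the remaining roles makes every statement match its speaker's type — contradiction.
So Freya is a knight.
Consider Nikolai. Suppose Nikolai is a knight.
Then Lena's statement comes out true, contradicting Lena being a knave.
So Nikolai is a knave.
With that fixed, Goran's statement is true, so Goran is a knight.

Lena: knave, Freya: knight, Nikolai: knave, Goran: knight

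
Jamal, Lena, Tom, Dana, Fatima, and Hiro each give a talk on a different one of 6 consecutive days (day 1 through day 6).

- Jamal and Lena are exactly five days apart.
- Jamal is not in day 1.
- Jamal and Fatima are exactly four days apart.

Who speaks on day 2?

Fatima

With clue 1, Jamal and Lena are ruled out for day 2.
With clues 1–3, Dana, Hiro, and Tom are ruled out for day 2.
So day 2 is Fatima.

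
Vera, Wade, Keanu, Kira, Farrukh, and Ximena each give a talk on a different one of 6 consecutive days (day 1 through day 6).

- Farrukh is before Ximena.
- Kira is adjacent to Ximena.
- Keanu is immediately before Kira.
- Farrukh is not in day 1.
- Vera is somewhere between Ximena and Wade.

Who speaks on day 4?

With clues 1–3, Farrukh, Vera, and Wade are ruled out for day 4.
With clues 1–4, Ximena is ruled out for day 4.
With clues 1–5, Kira is ruled out for day 4.
So day 4 is Keanu.

Keanu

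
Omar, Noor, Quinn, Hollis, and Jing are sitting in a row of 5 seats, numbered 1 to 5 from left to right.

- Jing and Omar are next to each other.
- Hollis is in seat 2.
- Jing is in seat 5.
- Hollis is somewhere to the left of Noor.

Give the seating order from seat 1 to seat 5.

From clues 1–2: Hollis → seat 2.
From clues 1–3: Omar → seat 4, Jing → seat 5.
From clues 1–4: Quinn → seat 1, Noor → seat 3.

Quinn, Hollis, Noor, Omar, Jing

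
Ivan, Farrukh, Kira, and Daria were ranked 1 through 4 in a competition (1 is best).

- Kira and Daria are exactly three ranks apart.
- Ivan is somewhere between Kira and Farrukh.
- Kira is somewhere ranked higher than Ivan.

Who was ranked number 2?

With clue 1, Daria and Kira are ruled out for rank 2.
With clues 1–3, Farrukh is ruled out for rank 2.
So rank 2 is Ivan.

Ivan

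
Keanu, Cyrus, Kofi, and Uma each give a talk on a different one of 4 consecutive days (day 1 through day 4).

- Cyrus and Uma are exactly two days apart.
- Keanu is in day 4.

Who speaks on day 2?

Kofi

With clues 1–2, Cyrus, Keanu, and Uma are ruled out for day 2.
So day 2 is Kofi.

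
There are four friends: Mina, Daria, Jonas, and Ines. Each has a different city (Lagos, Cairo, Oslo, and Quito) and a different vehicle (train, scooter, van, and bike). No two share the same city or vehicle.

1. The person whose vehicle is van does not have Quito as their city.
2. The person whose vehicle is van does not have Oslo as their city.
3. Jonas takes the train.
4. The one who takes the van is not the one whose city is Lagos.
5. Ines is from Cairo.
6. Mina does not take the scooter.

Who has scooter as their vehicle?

Daria

With clues 1–3, Jonas is impossible for the one with vehicle scooter.
With clues 1–5, Ines is impossible for the one with vehicle scooter.
With clues 1–6, Mina is impossible for the one with vehicle scooter.
That leaves Daria.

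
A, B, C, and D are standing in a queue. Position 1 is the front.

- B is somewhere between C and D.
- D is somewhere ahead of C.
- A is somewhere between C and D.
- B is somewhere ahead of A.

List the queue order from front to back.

D, B, A, C

From clue 1: B is in {2,3}.
From clues 1–3: D → position 1, C → position 4.
From clues 1–4: B → position 2, A → position 3.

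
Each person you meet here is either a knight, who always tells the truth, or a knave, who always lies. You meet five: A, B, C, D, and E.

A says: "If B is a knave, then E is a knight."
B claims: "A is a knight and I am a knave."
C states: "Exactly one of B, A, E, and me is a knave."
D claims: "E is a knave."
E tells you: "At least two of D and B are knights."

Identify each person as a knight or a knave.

Consider A. Suppose A is a knight.
Then whichever role B has, B's statement has the wrong truth value — contradiction.
So A is a knave.
With that fixed, B's statement is false, so B is a knave.
With that fixed, C's statement is false, so C is a knave.
With that fixed, E's statement is false, so E is a knave.
With that fixed, D's statement is true, so D is a knight.

A: knave, B: knave, C: knave, D: knight, E: knave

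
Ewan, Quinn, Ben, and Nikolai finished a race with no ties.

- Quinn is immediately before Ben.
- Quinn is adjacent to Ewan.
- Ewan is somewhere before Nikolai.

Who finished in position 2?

Quinn

With clues 1–2, Ben and Nikolai are ruled out for place 2.
With clues 1–3, Ewan is ruled out for place 2.
So place 2 is Quinn.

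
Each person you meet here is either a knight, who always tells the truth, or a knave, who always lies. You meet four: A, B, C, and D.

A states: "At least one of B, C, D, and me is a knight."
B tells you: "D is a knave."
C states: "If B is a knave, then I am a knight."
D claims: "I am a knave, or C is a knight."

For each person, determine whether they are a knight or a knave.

Consider A. Suppose A is a knave.
Then no assignment of the remaining roles makes every statement match its speaker's type — contradiction.
So A is a knight.
Consider B. Suppose B is a knight.
Then no assignment of the remaining roles makes every statement match its speaker's type — contradiction.
So B is a knave.
Consider C. Suppose C is a knave.
Then whichever role D has, D's statement has the wrong truth value — contradiction.
So C is a knight.
With that fixed, D's statement is true, so D is a knight.

A: knight, B: knave, C: knight, D: knight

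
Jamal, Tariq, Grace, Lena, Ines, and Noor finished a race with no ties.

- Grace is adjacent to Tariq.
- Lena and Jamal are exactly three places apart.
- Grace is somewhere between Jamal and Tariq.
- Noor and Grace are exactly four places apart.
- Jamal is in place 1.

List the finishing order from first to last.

Jamal, Grace, Tariq, Lena, Ines, Noor

From clues 1–3: Grace is in {2,3,4,5}.
From clues 1–4: Jamal is in {1,6}.
From clues 1–5: Jamal → place 1, Grace → place 2, Tariq → place 3, Lena → place 4, Ines → place 5, Noor → place 6.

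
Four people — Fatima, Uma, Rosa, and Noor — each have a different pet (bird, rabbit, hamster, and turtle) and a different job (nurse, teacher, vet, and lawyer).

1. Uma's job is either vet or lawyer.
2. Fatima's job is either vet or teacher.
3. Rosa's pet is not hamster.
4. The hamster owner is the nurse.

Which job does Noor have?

With clues 1–4, lawyer, teacher, and vet are impossible for Noor's job.
That leaves nurse.

nurse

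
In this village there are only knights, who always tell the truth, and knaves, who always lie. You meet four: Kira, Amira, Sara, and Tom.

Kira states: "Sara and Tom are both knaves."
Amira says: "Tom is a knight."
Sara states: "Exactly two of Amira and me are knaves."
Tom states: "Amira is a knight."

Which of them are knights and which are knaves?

Consider Kira. Suppose Kira is a knight.
Then no assignment of the remaining roles makes every statement match its speaker's type — contradiction.
So Kira is a knave.
Consider Amira. Suppose Amira is a knave.
Then whichever role Sara has, Sara's statement has the wrong truth value — contradiction.
So Amira is a knight.
With that fixed, Sara's statement is false, so Sara is a knave.
With that fixed, Tom's statement is true, so Tom is a knight.

Kira: knave, Amira: knight, Sara: knave, Tom: knight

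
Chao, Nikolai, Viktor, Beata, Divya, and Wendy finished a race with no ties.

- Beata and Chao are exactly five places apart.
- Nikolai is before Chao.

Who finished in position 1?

With clue 1, Divya, Nikolai, Viktor, and Wendy are ruled out for place 1.
With clues 1–2, Chao is ruled out for place 1.
So place 1 is Beata.

Beata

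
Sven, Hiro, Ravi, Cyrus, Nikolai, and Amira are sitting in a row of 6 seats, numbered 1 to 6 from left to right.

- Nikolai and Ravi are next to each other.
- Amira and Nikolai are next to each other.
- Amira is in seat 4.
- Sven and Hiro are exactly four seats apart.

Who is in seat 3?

Nikolai

With clues 1–3, Amira and Ravi are ruled out for seat 3.
With clues 1–4, Cyrus, Hiro, and Sven are ruled out for seat 3.
So seat 3 is Nikolai.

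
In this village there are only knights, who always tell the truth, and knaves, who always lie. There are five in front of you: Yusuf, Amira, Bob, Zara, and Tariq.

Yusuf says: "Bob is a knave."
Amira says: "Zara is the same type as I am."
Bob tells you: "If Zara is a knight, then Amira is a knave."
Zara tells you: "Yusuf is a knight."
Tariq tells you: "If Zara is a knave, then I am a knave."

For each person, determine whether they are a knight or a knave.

Yusuf: knight, Amira: knight, Bob: knave, Zara: knight, Tariq: knight

Consider Yusuf. Suppose Yusuf is a knave.
Then no assignment of the remaining roles makes every statement match its speaker's type — contradiction.
So Yusuf is a knight.
With that fixed, Zara's statement is true, so Zara is a knight.
With that fixed, Tariq's statement is true, so Tariq is a knight.
Consider Amira. Suppose Amira is a knave.
Then no assignment of the remaining roles makes every statement match its speaker's type — contradiction.
So Amira is a knight.
With that fixed, Bob's statement is false, so Bob is a knave.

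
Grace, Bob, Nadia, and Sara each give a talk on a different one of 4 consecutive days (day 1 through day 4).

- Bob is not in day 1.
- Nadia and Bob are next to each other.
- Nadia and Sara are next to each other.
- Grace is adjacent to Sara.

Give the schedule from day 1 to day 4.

Grace, Sara, Nadia, Bob

From clue 1: Bob is in {2,3,4}.
From clues 1–3: Grace is in {1,4}.
From clues 1–4: Grace → day 1, Sara → day 2, Nadia → day 3, Bob → day 4.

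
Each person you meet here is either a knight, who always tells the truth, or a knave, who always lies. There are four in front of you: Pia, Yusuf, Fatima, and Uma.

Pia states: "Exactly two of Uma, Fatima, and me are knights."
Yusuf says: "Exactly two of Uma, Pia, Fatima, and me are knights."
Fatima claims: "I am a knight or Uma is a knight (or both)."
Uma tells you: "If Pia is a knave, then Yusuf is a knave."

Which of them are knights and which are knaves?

Pia: knave, Yusuf: knight, Fatima: knight, Uma: knave

Consider Pia. Suppose Pia is a knight.
Then no assignment of the remaining roles makes every statement match its speaker's type — contradiction.
So Pia is a knave.
Consider Yusuf. Suppose Yusuf is a knave.
Then no assignment of the remaining roles makes every statement match its speaker's type — contradiction.
So Yusuf is a knight.
With that fixed, Uma's statement is false, so Uma is a knave.
Consider Fatima. Suppose Fatima is a knave.
Then Yusuf's statement comes out false, contradicting Yusuf being a knight.
So Fatima is a knight.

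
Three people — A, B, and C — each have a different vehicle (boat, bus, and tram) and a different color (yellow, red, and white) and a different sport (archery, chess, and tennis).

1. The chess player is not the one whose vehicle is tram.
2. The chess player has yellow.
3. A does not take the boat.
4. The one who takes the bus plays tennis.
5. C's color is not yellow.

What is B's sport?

With clues 1–5, archery and tennis are impossible for B's sport.
That leaves chess.

chess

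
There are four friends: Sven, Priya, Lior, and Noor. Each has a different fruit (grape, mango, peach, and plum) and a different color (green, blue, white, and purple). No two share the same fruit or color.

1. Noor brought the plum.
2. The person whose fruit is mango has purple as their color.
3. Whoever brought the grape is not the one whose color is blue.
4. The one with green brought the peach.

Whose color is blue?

Noor

With clues 1–4, Lior, Priya, and Sven are impossible for the one with color blue.
That leaves Noor.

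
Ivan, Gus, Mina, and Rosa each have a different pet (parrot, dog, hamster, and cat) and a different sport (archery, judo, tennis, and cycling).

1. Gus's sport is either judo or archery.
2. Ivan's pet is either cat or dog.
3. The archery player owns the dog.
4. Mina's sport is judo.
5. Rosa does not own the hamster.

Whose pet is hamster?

With clues 1–2, Ivan is impossible for the one with pet hamster.
With clues 1–4, Gus is impossible for the one with pet hamster.
With clues 1–5, Rosa is impossible for the one with pet hamster.
That leaves Mina.

Mina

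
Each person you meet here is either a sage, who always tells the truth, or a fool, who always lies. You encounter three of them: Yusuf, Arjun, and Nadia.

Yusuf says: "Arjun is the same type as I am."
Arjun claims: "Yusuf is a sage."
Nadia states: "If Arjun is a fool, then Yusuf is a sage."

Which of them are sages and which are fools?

Consider Yusuf. Suppose Yusuf is a fool.
Then no assignment of the remaining roles makes every statement match its speaker's type — contradiction.
So Yusuf is a sage.
With that fixed, Arjun's statement is true, so Arjun is a sage.
With that fixed, Nadia's statement is true, so Nadia is a sage.

Yusuf: sage, Arjun: sage, Nadia: sage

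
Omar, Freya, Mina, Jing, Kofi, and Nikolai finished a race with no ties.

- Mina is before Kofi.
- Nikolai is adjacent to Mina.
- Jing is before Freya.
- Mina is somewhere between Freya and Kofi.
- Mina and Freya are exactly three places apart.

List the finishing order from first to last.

Jing, Freya, Omar, Nikolai, Mina, Kofi

From clue 1: Mina is in {1,2,3,4,5}.
From clues 1–2: Kofi is in {3,4,5,6}.
From clues 1–4: Freya is in {2,3}.
From clues 1–5: Jing → place 1, Freya → place 2, Omar → place 3, Nikolai → place 4, Mina → place 5, Kofi → place 6.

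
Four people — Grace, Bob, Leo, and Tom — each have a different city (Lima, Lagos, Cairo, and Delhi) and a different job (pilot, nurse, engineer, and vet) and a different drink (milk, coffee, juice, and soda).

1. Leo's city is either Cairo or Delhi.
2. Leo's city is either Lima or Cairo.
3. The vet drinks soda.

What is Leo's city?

Cairo

Clue 1 rules out Lagos and Lima for Leo's city.
With clues 1–2, Delhi is impossible for Leo's city.
That leaves Cairo.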